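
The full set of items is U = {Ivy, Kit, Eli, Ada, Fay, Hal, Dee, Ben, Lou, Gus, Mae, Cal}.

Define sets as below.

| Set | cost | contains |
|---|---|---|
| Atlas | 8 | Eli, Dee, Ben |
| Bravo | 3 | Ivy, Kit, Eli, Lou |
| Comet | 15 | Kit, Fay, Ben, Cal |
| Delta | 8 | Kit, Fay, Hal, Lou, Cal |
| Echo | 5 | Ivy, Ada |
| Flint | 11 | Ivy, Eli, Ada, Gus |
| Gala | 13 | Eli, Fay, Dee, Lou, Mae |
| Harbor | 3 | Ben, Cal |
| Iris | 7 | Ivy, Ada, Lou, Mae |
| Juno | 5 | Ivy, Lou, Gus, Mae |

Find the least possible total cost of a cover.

Atlas, Delta, Echo, Juno together cover every item (Atlas ∪ Delta ∪ Echo ∪ Juno = {Ivy, Kit, Eli, Ada, Fay, Hal, Dee, Ben, Lou, Gus, Mae, Cal}); total cost 8 + 8 + 5 + 5 = 26.
The greedy pick Bravo, Harbor, Juno, Delta, Echo, Atlas costs 32; no covering selection beats 26.

26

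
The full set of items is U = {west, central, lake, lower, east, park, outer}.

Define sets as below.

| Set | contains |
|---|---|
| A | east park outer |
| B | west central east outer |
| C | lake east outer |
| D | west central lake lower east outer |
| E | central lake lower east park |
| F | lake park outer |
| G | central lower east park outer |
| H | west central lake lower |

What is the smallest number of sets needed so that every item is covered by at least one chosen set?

2

A and D cover everything between them: the union {west, central, lake, lower, east, park, outer} is all of U.
No single set has all 7 items (the largest, D, has 6), so 2 is optimal.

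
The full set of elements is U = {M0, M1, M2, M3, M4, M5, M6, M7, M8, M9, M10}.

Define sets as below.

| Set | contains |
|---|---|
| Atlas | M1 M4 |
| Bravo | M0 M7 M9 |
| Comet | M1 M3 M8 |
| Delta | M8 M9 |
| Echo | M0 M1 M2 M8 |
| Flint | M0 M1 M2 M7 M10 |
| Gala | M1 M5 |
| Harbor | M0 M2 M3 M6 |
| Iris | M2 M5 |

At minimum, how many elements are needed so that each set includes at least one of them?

3

H = {M1, M2, M9} meets every set (each contains at least one member of H), and |H| = 3.
The sets Atlas, Delta, Iris are pairwise disjoint, so any hitting set needs a separate element for each — at least 3. Hence 3 is optimal.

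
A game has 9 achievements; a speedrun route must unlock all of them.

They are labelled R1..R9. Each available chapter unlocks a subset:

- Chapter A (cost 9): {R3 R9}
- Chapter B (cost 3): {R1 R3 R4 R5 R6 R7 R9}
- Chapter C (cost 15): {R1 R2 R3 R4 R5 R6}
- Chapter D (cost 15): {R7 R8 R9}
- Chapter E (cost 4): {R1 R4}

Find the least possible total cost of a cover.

C, D together cover every achievement (C ∪ D = {R1, R2, R3, R4, R5, R6, R7, R8, R9}); total cost 15 + 15 = 30.
The greedy pick B, C, D costs 33; no covering selection beats 30.

30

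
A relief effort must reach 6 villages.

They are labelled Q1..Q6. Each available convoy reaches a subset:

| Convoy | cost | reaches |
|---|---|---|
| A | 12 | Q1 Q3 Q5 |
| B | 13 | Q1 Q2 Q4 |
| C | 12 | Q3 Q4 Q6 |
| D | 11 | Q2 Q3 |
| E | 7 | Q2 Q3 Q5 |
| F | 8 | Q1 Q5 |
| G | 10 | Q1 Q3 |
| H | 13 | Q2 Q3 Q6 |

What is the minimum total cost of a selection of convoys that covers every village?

27

C, E, F together cover every village (C ∪ E ∪ F = {Q1, Q2, Q3, Q4, Q5, Q6}); total cost 12 + 7 + 8 = 27.
No covering selection has total cost below 27.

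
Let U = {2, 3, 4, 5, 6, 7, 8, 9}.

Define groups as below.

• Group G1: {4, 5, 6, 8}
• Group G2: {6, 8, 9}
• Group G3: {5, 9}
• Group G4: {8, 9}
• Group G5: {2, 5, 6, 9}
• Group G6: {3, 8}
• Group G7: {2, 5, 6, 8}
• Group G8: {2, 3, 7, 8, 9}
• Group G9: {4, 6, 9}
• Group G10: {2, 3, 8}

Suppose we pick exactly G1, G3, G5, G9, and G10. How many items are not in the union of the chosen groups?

Union of G1, G3, G5, G9, G10 = {2, 3, 4, 5, 6, 8, 9}.
Not covered: 7 — 1 item.

1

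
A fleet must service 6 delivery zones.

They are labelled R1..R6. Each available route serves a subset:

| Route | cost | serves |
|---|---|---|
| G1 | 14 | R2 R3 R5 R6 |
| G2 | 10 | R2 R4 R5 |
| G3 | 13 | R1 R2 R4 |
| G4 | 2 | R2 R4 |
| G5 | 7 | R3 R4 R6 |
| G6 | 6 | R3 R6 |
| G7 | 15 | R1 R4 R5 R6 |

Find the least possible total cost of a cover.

23

G4, G6, G7 together cover every zone (G4 ∪ G6 ∪ G7 = {R1, R2, R3, R4, R5, R6}); total cost 2 + 6 + 15 = 23.
No covering selection has total cost below 23.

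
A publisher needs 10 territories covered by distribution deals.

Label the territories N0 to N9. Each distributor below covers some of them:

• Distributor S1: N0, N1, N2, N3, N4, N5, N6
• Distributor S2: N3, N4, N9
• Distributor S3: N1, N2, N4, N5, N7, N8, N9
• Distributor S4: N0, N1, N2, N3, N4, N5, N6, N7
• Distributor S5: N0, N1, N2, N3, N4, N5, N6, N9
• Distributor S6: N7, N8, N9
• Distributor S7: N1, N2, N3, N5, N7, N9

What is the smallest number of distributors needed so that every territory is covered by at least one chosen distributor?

2

Take {S1, S3}. Their union is {N0, N1, N2, N3, N4, N5, N6, N7, N8, N9}, which is all 10 territories.
No single distributor has all 10 territories (the largest, S4, has 8), so 2 is optimal.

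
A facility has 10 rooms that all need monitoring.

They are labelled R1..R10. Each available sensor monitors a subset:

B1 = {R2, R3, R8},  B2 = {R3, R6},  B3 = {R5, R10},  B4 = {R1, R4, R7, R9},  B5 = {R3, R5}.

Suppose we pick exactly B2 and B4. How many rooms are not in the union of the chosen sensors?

4

Union of B2, B4 = {R1, R3, R4, R6, R7, R9}.
Not covered: R2, R5, R8, R10 — 4 rooms.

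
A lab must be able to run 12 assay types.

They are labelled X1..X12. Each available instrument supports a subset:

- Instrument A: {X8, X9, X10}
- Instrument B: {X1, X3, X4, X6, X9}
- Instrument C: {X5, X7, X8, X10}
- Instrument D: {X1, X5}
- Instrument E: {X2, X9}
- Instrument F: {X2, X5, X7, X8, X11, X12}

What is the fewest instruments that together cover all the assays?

3

Take {B, C, F}. Their union is {X1, X2, X3, X4, X5, X6, X7, X8, X9, X10, X11, X12}, which is all 12 assays.
Only B contains X3, so B is forced; the remaining 7 assays need at least 2 more instruments (each remaining instrument adds at most 6) — so at least 3 instruments are needed, and 3 is optimal.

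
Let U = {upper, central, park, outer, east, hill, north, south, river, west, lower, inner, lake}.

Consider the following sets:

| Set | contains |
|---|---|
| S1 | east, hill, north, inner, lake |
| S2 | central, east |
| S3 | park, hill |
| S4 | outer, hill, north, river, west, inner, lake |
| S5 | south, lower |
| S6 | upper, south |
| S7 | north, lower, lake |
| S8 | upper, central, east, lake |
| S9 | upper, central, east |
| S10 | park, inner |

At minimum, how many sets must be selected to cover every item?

Take {S3, S4, S5, S8}. Their union is {upper, central, park, outer, east, hill, north, south, river, west, lower, inner, lake}, which is all 13 items.
No 3 of the 10 sets cover everything (all 120 combinations miss at least one item), so 4 is optimal.

4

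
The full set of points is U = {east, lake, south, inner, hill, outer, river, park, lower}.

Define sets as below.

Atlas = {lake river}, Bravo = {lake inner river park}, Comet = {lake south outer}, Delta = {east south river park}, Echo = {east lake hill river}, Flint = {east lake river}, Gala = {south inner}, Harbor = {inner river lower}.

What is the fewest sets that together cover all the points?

4

Take {Comet, Delta, Echo, Harbor}. Their union is {east, lake, south, inner, hill, outer, river, park, lower}, which is all 9 points.
Only Echo contains hill, so Echo is forced; the remaining 5 points need at least 3 more sets (each remaining set adds at most 2) — so at least 4 sets are needed, and 4 is optimal.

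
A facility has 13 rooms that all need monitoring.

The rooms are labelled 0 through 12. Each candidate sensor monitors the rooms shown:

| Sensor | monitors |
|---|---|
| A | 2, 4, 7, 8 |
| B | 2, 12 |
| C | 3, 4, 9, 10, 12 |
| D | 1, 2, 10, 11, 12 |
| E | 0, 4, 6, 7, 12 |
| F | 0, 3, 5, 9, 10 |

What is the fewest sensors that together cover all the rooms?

A and D and E and F together: A ∪ D ∪ E ∪ F = {0, 1, 2, 3, 4, 5, 6, 7, 8, 9, 10, 11, 12} — every room is covered.
No 3 of the 6 sensors cover everything (all 20 combinations miss at least one room), so 4 is optimal.

4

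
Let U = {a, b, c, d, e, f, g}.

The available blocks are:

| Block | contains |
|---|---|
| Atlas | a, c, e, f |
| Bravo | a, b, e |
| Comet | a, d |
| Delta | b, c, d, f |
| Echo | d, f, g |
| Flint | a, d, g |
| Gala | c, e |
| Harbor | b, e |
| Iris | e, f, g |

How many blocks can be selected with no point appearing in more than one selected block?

Flint, Gala are pairwise disjoint (Flint={a,d,g}; Gala={c,e}).
Every remaining block overlaps one of these, and no 3 of the listed blocks are pairwise disjoint, so 2 is the maximum.

2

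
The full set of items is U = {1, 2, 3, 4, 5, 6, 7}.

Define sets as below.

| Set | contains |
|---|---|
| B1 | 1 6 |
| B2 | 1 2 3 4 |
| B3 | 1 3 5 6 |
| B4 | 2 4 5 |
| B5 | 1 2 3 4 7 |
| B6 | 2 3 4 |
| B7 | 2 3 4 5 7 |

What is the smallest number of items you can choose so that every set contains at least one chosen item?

The 2 items {1, 2} hit every set.
The sets B1, B7 are pairwise disjoint, so any hitting set needs a separate item for each — at least 2. Hence 2 is optimal.

2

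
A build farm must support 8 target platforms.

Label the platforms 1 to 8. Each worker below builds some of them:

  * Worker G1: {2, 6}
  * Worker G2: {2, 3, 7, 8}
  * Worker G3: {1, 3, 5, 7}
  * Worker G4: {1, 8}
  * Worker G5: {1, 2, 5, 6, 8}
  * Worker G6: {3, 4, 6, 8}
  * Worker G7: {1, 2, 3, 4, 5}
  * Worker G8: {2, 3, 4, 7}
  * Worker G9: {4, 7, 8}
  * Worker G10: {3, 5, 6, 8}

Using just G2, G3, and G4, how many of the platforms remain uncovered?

2

Union of G2, G3, G4 = {1, 2, 3, 5, 7, 8}.
Not covered: 4, 6 — 2 platforms.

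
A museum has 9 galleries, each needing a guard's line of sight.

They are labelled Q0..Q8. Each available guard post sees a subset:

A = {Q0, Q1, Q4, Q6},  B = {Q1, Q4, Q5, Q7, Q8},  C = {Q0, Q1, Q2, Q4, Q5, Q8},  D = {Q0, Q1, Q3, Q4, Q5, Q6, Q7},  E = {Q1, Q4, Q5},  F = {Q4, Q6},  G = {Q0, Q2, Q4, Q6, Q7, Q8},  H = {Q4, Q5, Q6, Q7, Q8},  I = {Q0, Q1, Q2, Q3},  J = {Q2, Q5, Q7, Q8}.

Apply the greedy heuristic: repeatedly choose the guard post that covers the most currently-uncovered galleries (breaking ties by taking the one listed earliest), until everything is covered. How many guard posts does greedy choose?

Greedy: pick D (covers 7 new) → pick C (covers 2 new). Total picks: 2.

2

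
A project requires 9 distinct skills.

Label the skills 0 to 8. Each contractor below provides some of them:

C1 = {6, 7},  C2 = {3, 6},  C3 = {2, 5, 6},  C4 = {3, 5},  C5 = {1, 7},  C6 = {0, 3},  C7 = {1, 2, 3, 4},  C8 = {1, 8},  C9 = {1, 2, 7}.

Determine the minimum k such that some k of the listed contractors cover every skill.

5

C3 and C6 and C7 and C8 and C9 together: C3 ∪ C6 ∪ C7 ∪ C8 ∪ C9 = {0, 1, 2, 3, 4, 5, 6, 7, 8} — every skill is covered.
No 4 of the 9 contractors cover everything (all 126 combinations miss at least one skill), so 5 is optimal.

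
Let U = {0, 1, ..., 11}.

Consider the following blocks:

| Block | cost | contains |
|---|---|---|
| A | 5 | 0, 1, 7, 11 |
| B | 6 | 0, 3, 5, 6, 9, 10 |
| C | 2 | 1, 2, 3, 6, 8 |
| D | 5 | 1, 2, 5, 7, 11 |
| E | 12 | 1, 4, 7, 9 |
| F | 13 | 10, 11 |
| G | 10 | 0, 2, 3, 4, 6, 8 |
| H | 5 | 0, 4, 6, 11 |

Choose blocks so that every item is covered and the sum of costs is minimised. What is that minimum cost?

18

A, B, C, H together cover every item (A ∪ B ∪ C ∪ H = {0, 1, 2, 3, 4, 5, 6, 7, 8, 9, 10, 11}); total cost 5 + 6 + 2 + 5 = 18.
No covering selection has total cost below 18.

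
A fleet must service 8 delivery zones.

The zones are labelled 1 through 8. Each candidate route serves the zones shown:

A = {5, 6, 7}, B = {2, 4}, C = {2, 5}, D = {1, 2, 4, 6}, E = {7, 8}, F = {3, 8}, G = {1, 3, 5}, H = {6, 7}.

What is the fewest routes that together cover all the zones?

D and E and G together: D ∪ E ∪ G = {1, 2, 3, 4, 5, 6, 7, 8} — every zone is covered.
No 2 of the 8 routes cover everything (all 28 combinations miss at least one zone), so 3 is optimal.

3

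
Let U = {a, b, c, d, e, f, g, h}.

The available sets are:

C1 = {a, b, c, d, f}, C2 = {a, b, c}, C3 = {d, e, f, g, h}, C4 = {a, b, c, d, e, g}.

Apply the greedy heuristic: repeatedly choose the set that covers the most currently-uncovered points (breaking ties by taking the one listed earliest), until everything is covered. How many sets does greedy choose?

2

Greedy: pick C4 (covers 6 new) → pick C3 (covers 2 new). Total picks: 2.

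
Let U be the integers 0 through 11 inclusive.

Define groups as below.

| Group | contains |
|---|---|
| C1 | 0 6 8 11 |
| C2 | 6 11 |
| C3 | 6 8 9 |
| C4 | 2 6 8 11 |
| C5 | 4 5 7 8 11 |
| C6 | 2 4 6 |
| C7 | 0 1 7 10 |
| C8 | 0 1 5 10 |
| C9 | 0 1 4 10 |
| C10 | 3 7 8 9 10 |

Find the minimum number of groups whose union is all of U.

4

C4 and C6 and C8 and C10 together: C4 ∪ C6 ∪ C8 ∪ C10 = {0, 1, 2, 3, 4, 5, 6, 7, 8, 9, 10, 11} — every element is covered.
Only C10 contains 3, so C10 is forced; the remaining 7 elements need at least 3 more groups (each remaining group adds at most 3) — so at least 4 groups are needed, and 4 is optimal.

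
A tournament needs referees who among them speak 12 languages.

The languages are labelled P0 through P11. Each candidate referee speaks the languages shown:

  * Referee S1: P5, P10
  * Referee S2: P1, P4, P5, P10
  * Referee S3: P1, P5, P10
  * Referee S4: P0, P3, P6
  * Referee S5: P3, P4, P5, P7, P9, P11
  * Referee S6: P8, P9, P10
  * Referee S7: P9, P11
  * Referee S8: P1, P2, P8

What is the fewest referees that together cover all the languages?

4

S3 and S4 and S5 and S8 together: S3 ∪ S4 ∪ S5 ∪ S8 = {P0, P1, P2, P3, P4, P5, P6, P7, P8, P9, P10, P11} — every language is covered.
No 3 of the 8 referees cover everything (all 56 combinations miss at least one language), so 4 is optimal.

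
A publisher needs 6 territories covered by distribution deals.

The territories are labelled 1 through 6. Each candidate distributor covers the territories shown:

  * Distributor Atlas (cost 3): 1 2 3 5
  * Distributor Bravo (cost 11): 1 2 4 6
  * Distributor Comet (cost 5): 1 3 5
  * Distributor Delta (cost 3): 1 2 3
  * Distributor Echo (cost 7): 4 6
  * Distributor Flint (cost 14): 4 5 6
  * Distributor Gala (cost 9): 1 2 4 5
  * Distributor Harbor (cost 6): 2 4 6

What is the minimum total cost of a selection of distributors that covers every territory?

Atlas, Harbor together cover every territory (Atlas ∪ Harbor = {1, 2, 3, 4, 5, 6}); total cost 3 + 6 = 9.
No covering selection has total cost below 9.

9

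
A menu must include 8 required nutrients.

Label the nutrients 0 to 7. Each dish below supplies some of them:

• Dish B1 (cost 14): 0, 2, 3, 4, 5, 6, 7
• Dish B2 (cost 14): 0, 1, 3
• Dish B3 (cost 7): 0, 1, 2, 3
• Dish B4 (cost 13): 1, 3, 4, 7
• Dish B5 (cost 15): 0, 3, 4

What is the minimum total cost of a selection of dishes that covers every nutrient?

B1, B3 together cover every nutrient (B1 ∪ B3 = {0, 1, 2, 3, 4, 5, 6, 7}); total cost 14 + 7 = 21.
No covering selection has total cost below 21.

21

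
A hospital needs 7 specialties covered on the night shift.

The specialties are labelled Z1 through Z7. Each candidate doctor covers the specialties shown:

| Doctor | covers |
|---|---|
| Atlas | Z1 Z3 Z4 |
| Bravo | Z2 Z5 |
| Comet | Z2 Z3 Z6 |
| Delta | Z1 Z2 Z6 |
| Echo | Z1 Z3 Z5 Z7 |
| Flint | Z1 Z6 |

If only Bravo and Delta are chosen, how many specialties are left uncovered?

Union of Bravo, Delta = {Z1, Z2, Z5, Z6}.
Not covered: Z3, Z4, Z7 — 3 specialties.

3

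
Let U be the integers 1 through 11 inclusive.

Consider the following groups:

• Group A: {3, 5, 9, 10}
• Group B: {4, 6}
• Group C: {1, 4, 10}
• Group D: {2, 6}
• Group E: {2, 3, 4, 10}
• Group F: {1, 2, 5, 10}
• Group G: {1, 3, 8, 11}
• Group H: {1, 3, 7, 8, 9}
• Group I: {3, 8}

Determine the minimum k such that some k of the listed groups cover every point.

B and F and G and H together: B ∪ F ∪ G ∪ H = {1, 2, 3, 4, 5, 6, 7, 8, 9, 10, 11} — every point is covered.
Only G contains 11, so G is forced; the remaining 7 points need at least 3 more groups (each remaining group adds at most 3) — so at least 4 groups are needed, and 4 is optimal.

4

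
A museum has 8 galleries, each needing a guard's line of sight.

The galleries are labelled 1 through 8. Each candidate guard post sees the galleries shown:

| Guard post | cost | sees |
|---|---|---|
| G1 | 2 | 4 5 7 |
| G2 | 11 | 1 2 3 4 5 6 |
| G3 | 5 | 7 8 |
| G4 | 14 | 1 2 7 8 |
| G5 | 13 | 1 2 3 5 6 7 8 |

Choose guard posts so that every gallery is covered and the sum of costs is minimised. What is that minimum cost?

G1, G5 together cover every gallery (G1 ∪ G5 = {1, 2, 3, 4, 5, 6, 7, 8}); total cost 2 + 13 = 15.
No covering selection has total cost below 15.

15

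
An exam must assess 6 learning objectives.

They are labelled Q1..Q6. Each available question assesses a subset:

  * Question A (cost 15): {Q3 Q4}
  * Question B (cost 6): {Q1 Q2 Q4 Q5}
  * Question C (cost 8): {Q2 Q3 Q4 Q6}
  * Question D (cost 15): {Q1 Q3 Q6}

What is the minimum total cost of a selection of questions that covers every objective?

14

B, C together cover every objective (B ∪ C = {Q1, Q2, Q3, Q4, Q5, Q6}); total cost 6 + 8 = 14.
No covering selection has total cost below 14.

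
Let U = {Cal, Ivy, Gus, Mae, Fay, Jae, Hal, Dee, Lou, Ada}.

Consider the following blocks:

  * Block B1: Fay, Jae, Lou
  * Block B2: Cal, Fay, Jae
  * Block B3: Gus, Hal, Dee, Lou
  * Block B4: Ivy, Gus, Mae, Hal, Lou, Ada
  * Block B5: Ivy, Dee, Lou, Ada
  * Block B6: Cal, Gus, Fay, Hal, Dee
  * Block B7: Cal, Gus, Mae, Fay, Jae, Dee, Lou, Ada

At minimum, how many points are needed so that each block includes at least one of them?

2

H = {Cal, Lou} meets every block (each contains at least one member of H), and |H| = 2.
The blocks B2, B4 are pairwise disjoint, so any hitting set needs a separate point for each — at least 2. Hence 2 is optimal.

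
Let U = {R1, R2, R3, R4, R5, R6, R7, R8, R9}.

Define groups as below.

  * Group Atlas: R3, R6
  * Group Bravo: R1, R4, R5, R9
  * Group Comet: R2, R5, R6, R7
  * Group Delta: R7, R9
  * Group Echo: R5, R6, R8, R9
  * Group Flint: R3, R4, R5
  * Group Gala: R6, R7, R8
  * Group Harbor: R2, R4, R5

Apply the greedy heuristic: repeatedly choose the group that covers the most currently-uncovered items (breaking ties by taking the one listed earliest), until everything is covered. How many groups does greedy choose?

4

Greedy: pick Bravo (covers 4 new) → pick Comet (covers 3 new) → pick Atlas (covers 1 new) → pick Echo (covers 1 new). Total picks: 4.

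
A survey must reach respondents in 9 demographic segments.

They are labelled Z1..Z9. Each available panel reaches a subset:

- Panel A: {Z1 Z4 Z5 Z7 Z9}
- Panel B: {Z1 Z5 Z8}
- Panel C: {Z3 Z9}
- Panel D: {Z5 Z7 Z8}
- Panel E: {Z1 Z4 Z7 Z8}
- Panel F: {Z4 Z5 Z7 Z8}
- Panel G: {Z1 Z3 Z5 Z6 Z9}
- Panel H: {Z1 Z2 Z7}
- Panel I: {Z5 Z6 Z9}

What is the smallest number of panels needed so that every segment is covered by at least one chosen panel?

3

E and G and H together: E ∪ G ∪ H = {Z1, Z2, Z3, Z4, Z5, Z6, Z7, Z8, Z9} — every segment is covered.
Only H contains Z2, so H is forced; the remaining 6 segments need at least 2 more panels (each remaining panel adds at most 4) — so at least 3 panels are needed, and 3 is optimal.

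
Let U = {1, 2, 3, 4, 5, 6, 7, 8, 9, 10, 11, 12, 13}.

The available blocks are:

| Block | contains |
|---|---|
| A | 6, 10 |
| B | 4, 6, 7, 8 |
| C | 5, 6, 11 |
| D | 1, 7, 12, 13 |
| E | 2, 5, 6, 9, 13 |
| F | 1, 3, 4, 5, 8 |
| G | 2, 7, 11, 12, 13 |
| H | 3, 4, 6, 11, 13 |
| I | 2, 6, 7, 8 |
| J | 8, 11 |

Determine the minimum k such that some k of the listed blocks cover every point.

A and E and F and G together: A ∪ E ∪ F ∪ G = {1, 2, 3, 4, 5, 6, 7, 8, 9, 10, 11, 12, 13} — every point is covered.
Only A contains 10, so A is forced; the remaining 11 points need at least 3 more blocks (each remaining block adds at most 5) — so at least 4 blocks are needed, and 4 is optimal.

4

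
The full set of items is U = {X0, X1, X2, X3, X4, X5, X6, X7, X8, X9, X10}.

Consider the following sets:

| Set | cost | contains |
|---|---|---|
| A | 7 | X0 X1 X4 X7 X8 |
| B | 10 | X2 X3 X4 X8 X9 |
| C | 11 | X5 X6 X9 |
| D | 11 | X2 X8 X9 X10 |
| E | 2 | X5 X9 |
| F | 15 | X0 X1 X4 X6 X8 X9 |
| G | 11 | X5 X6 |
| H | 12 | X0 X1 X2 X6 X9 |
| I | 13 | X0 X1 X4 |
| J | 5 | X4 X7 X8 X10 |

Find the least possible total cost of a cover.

29

B, E, H, J together cover every item (B ∪ E ∪ H ∪ J = {X0, X1, X2, X3, X4, X5, X6, X7, X8, X9, X10}); total cost 10 + 2 + 12 + 5 = 29.
No covering selection has total cost below 29.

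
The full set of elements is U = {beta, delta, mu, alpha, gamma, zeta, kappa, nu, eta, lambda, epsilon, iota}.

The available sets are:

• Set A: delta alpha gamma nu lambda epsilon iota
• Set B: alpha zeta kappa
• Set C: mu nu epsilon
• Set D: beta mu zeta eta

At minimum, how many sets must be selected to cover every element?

A and B and D together: A ∪ B ∪ D = {beta, delta, mu, alpha, gamma, zeta, kappa, nu, eta, lambda, epsilon, iota} — every element is covered.
Only D contains beta, so D is forced; the remaining 8 elements need at least 2 more sets (each remaining set adds at most 7) — so at least 3 sets are needed, and 3 is optimal.

3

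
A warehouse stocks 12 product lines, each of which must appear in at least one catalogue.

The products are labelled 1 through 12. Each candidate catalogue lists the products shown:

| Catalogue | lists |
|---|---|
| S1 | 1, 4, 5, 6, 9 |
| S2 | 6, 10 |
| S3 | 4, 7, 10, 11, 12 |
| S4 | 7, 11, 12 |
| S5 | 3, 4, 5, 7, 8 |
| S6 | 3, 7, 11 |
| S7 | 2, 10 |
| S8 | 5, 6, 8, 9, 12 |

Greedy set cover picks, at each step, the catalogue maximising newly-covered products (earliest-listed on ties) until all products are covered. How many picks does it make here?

4

Greedy: pick S1 (covers 5 new) → pick S3 (covers 4 new) → pick S5 (covers 2 new) → pick S7 (covers 1 new). Total picks: 4.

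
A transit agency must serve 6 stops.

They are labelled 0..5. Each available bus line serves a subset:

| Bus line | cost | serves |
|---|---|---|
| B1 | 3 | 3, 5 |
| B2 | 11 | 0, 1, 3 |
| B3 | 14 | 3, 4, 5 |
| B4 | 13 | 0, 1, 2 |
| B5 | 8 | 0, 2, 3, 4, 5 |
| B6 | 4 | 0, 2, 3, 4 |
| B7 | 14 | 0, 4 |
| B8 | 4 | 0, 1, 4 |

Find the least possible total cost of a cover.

B1, B6, B8 together cover every stop (B1 ∪ B6 ∪ B8 = {0, 1, 2, 3, 4, 5}); total cost 3 + 4 + 4 = 11.
No covering selection has total cost below 11.

11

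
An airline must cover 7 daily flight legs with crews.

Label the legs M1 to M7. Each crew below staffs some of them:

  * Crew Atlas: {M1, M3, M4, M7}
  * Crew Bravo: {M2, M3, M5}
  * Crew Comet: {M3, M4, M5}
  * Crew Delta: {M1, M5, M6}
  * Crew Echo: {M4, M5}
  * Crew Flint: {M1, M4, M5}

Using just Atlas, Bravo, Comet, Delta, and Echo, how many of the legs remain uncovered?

0

Union of Atlas, Bravo, Comet, Delta, Echo = {M1, M2, M3, M4, M5, M6, M7} — that's every leg, so 0 are uncovered.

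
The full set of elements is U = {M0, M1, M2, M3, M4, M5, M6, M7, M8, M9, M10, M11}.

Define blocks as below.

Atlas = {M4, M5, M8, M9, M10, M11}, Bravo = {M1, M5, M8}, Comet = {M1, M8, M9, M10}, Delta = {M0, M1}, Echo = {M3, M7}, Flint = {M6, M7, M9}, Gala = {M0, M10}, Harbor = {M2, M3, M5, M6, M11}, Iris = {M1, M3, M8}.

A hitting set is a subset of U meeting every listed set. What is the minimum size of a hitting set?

4

The 4 elements {M0, M2, M7, M8} hit every block.
No choice of 3 elements meets every block, so 4 is the minimum.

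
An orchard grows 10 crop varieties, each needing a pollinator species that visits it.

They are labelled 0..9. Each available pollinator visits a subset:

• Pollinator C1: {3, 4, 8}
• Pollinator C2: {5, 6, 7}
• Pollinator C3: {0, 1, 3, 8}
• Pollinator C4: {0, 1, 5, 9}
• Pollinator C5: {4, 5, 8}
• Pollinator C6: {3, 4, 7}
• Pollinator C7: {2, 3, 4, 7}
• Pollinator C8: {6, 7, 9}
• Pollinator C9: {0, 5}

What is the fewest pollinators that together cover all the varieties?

Take {C3, C4, C7, C8}. Their union is {0, 1, 2, 3, 4, 5, 6, 7, 8, 9}, which is all 10 varieties.
No 3 of the 9 pollinators cover everything (all 84 combinations miss at least one variety), so 4 is optimal.

4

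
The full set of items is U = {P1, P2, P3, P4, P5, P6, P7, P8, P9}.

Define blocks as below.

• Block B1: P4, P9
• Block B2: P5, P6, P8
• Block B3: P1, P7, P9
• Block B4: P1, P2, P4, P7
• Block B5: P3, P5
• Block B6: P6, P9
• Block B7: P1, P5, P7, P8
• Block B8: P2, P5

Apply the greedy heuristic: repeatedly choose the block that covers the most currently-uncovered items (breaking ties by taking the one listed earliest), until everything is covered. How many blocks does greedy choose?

4

Greedy: pick B4 (covers 4 new) → pick B2 (covers 3 new) → pick B1 (covers 1 new) → pick B5 (covers 1 new). Total picks: 4.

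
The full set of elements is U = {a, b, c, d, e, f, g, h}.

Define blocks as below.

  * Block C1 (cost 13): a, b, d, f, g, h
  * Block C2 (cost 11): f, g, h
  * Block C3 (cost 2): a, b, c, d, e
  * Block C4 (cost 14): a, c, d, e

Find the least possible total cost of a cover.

C2, C3 together cover every element (C2 ∪ C3 = {a, b, c, d, e, f, g, h}); total cost 11 + 2 = 13.
No covering selection has total cost below 13.

13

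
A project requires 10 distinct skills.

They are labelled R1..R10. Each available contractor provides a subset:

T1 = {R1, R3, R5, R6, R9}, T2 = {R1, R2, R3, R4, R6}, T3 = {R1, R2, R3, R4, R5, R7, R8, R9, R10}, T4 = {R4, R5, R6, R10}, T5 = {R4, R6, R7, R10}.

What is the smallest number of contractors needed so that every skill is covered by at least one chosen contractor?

Take {T3, T4}. Their union is {R1, R2, R3, R4, R5, R6, R7, R8, R9, R10}, which is all 10 skills.
No single contractor has all 10 skills (the largest, T3, has 9), so 2 is optimal.

2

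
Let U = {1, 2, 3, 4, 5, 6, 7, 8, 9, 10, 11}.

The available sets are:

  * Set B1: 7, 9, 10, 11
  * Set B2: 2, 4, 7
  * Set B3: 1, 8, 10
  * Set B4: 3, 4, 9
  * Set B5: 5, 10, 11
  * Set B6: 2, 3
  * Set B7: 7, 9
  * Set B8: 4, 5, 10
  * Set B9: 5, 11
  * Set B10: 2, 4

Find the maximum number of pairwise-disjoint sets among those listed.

B3, B7, B9, B10 are pairwise disjoint (B3={1,8,10}; B7={7,9}; B9={5,11}; B10={2,4}).
Every remaining set overlaps one of these, and no 5 of the listed sets are pairwise disjoint, so 4 is the maximum.

4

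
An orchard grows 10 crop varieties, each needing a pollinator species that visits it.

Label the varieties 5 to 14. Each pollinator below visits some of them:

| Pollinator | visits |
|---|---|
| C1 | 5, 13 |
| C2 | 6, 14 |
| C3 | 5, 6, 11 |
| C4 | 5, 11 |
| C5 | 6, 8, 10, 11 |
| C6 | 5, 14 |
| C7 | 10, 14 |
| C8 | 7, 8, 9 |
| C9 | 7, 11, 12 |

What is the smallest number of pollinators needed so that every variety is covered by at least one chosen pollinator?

Take {C1, C5, C7, C8, C9}. Their union is {5, 6, 7, 8, 9, 10, 11, 12, 13, 14}, which is all 10 varieties.
No 4 of the 9 pollinators cover everything (all 126 combinations miss at least one variety), so 5 is optimal.

5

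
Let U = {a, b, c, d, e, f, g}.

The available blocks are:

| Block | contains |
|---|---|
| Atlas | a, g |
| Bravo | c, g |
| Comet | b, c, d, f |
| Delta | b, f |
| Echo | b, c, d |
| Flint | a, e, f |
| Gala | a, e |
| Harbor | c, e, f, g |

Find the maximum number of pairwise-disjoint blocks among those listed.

3

Bravo, Delta, Gala are pairwise disjoint (Bravo={c,g}; Delta={b,f}; Gala={a,e}).
Every remaining block overlaps one of these, and no 4 of the listed blocks are pairwise disjoint, so 3 is the maximum.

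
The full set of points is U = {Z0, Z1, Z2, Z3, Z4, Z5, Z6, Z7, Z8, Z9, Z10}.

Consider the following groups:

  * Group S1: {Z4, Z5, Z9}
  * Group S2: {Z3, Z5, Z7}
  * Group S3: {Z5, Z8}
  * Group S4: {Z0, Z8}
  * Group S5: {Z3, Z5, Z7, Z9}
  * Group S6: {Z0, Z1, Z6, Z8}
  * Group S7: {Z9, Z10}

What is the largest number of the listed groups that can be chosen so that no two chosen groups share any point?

S2, S6, S7 are pairwise disjoint (S2={Z3,Z5,Z7}; S6={Z0,Z1,Z6,Z8}; S7={Z9,Z10}).
Every remaining group overlaps one of these, and no 4 of the listed groups are pairwise disjoint, so 3 is the maximum.

3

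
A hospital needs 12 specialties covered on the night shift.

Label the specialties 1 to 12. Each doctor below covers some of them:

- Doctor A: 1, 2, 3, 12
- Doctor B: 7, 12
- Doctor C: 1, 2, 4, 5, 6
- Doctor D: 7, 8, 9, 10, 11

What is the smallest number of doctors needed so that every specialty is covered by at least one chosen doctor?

A and C and D together: A ∪ C ∪ D = {1, 2, 3, 4, 5, 6, 7, 8, 9, 10, 11, 12} — every specialty is covered.
Each doctor has at most 5 specialties, and 2·5 = 10 < 12 — so at least 3 doctors are needed, and 3 is optimal.

3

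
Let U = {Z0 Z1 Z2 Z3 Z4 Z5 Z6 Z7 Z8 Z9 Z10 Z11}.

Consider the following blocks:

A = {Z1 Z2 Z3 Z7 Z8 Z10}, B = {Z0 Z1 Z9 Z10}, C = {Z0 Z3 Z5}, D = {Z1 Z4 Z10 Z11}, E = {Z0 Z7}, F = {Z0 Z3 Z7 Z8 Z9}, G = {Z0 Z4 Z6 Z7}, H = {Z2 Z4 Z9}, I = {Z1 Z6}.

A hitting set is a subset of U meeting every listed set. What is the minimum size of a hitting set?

The 3 points {Z0, Z1, Z2} hit every block.
The blocks C, H, I are pairwise disjoint, so any hitting set needs a separate point for each — at least 3. Hence 3 is optimal.

3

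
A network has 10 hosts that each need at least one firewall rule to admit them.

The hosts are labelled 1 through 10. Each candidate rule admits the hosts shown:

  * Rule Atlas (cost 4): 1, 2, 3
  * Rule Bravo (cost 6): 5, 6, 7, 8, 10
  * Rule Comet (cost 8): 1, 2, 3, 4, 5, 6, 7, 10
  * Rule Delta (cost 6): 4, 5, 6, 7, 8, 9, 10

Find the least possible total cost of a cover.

10

Atlas, Delta together cover every host (Atlas ∪ Delta = {1, 2, 3, 4, 5, 6, 7, 8, 9, 10}); total cost 4 + 6 = 10.
No covering selection has total cost below 10.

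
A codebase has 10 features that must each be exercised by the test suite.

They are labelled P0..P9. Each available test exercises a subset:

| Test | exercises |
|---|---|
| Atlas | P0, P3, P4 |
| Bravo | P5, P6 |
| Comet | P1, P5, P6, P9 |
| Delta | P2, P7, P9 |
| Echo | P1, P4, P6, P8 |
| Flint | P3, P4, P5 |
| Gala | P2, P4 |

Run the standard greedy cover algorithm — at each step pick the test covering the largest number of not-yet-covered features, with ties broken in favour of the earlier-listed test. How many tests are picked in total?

4

Greedy: pick Comet (covers 4 new) → pick Atlas (covers 3 new) → pick Delta (covers 2 new) → pick Echo (covers 1 new). Total picks: 4.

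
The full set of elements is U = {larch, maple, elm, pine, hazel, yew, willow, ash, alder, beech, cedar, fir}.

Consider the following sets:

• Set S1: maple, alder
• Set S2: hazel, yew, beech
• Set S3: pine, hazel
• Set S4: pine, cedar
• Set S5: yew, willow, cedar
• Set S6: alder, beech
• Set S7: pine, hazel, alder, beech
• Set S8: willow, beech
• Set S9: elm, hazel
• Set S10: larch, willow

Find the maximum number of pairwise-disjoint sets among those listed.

S4, S6, S9, S10 are pairwise disjoint (S4={pine,cedar}; S6={alder,beech}; S9={elm,hazel}; S10={larch,willow}).
Every remaining set overlaps one of these, and no 5 of the listed sets are pairwise disjoint, so 4 is the maximum.

4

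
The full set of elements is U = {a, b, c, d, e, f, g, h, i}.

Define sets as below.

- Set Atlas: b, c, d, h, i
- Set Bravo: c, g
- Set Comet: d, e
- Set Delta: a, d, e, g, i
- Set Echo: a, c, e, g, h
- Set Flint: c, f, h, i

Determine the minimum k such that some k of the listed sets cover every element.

Atlas and Delta and Flint together: Atlas ∪ Delta ∪ Flint = {a, b, c, d, e, f, g, h, i} — every element is covered.
Only Atlas contains b, so Atlas is forced; the remaining 4 elements need at least 2 more sets (each remaining set adds at most 3) — so at least 3 sets are needed, and 3 is optimal.

3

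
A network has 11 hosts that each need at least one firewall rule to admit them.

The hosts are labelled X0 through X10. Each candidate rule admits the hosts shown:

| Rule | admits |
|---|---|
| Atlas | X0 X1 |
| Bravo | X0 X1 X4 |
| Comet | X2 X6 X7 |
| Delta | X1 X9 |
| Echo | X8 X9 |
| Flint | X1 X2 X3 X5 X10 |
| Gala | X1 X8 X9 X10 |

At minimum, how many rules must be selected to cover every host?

Take {Bravo, Comet, Echo, Flint}. Their union is {X0, X1, X2, X3, X4, X5, X6, X7, X8, X9, X10}, which is all 11 hosts.
Only Flint contains X3, so Flint is forced; the remaining 6 hosts need at least 3 more rules (each remaining rule adds at most 2) — so at least 4 rules are needed, and 4 is optimal.

4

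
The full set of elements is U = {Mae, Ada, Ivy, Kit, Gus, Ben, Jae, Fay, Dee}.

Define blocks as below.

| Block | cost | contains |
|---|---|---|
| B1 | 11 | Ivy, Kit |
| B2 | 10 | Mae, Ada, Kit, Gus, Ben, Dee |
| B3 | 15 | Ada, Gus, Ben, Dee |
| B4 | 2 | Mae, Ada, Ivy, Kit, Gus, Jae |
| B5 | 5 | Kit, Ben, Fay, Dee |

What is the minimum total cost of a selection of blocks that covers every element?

7

B4, B5 together cover every element (B4 ∪ B5 = {Mae, Ada, Ivy, Kit, Gus, Ben, Jae, Fay, Dee}); total cost 2 + 5 = 7.
No covering selection has total cost below 7.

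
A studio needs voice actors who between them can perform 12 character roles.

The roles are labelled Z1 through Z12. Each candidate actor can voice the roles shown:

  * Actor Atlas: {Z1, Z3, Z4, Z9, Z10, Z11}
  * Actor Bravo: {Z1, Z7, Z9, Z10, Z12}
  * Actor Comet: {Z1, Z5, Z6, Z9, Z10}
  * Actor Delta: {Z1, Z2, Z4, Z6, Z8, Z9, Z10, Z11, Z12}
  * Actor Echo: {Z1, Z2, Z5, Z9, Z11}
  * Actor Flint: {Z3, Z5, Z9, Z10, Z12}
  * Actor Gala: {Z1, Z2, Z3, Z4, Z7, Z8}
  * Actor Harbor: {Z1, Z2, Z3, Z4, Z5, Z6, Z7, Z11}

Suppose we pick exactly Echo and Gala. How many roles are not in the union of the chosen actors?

Union of Echo, Gala = {Z1, Z2, Z3, Z4, Z5, Z7, Z8, Z9, Z11}.
Not covered: Z6, Z10, Z12 — 3 roles.

3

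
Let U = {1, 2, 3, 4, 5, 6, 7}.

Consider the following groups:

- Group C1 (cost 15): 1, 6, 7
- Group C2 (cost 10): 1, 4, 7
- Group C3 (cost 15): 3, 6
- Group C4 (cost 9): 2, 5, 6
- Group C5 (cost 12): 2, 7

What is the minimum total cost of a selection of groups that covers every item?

C2, C3, C4 together cover every item (C2 ∪ C3 ∪ C4 = {1, 2, 3, 4, 5, 6, 7}); total cost 10 + 15 + 9 = 34.
No covering selection has total cost below 34.

34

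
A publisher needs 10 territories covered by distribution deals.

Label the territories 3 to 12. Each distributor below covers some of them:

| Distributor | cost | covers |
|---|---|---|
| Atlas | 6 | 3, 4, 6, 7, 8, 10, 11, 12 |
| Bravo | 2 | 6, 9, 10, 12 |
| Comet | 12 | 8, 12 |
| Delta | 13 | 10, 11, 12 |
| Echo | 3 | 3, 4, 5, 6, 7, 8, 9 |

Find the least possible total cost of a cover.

Atlas, Echo together cover every territory (Atlas ∪ Echo = {3, 4, 5, 6, 7, 8, 9, 10, 11, 12}); total cost 6 + 3 = 9.
The greedy pick Echo, Bravo, Atlas costs 11; no covering selection beats 9.

9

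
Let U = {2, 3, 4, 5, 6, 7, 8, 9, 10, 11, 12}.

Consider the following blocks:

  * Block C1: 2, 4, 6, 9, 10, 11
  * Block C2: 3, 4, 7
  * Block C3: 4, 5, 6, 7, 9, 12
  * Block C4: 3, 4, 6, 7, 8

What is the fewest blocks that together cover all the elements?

Take {C1, C3, C4}. Their union is {2, 3, 4, 5, 6, 7, 8, 9, 10, 11, 12}, which is all 11 elements.
Only C1 contains 2, so C1 is forced; the remaining 5 elements need at least 2 more blocks (each remaining block adds at most 3) — so at least 3 blocks are needed, and 3 is optimal.

3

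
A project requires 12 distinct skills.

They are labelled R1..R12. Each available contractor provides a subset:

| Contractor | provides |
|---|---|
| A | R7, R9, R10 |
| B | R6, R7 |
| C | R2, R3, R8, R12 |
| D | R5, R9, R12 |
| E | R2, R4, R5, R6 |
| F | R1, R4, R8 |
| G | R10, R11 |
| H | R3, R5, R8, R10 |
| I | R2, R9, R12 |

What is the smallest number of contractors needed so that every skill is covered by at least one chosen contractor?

Take {A, C, E, F, G}. Their union is {R1, R2, R3, R4, R5, R6, R7, R8, R9, R10, R11, R12}, which is all 12 skills.
No 4 of the 9 contractors cover everything (all 126 combinations miss at least one skill), so 5 is optimal.

5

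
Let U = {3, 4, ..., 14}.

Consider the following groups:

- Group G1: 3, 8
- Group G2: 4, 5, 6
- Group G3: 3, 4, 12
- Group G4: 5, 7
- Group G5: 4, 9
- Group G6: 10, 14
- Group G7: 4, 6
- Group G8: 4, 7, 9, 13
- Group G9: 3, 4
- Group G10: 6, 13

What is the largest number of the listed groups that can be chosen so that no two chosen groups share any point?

G1, G4, G5, G6, G10 are pairwise disjoint (G1={3,8}; G4={5,7}; G5={4,9}; G6={10,14}; G10={6,13}).
Every remaining group overlaps one of these, and no 6 of the listed groups are pairwise disjoint, so 5 is the maximum.

5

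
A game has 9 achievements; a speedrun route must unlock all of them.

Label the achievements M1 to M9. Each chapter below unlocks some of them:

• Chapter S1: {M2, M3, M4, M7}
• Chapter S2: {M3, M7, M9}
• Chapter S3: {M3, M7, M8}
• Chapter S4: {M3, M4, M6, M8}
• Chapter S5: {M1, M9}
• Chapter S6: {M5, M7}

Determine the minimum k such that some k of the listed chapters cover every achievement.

4

Take {S1, S4, S5, S6}. Their union is {M1, M2, M3, M4, M5, M6, M7, M8, M9}, which is all 9 achievements.
Only S1 contains M2, so S1 is forced; the remaining 5 achievements need at least 3 more chapters (each remaining chapter adds at most 2) — so at least 4 chapters are needed, and 4 is optimal.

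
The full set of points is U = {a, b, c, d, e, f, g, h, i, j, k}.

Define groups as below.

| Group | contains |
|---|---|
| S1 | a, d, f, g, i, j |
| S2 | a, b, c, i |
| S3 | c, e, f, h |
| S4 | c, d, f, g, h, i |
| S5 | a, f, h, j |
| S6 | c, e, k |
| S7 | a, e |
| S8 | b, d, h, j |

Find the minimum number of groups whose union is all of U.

S1 and S6 and S8 together: S1 ∪ S6 ∪ S8 = {a, b, c, d, e, f, g, h, i, j, k} — every point is covered.
Only S6 contains k, so S6 is forced; the remaining 8 points need at least 2 more groups (each remaining group adds at most 6) — so at least 3 groups are needed, and 3 is optimal.

3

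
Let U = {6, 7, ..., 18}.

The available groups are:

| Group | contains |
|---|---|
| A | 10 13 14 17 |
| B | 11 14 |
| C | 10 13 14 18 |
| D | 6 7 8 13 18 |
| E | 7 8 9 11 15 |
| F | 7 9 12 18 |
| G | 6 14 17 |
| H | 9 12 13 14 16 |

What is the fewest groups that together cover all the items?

4

Take {A, D, E, H}. Their union is {6, 7, 8, 9, 10, 11, 12, 13, 14, 15, 16, 17, 18}, which is all 13 items.
No 3 of the 8 groups cover everything (all 56 combinations miss at least one item), so 4 is optimal.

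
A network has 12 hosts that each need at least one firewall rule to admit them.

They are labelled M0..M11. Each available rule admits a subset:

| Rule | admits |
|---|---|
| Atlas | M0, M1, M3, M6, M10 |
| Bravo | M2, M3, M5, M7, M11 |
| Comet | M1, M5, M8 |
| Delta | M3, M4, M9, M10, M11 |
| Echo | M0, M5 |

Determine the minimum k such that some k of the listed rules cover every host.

Atlas and Bravo and Comet and Delta together: Atlas ∪ Bravo ∪ Comet ∪ Delta = {M0, M1, M2, M3, M4, M5, M6, M7, M8, M9, M10, M11} — every host is covered.
Only Delta contains M4, so Delta is forced; the remaining 7 hosts need at least 3 more rules (each remaining rule adds at most 3) — so at least 4 rules are needed, and 4 is optimal.

4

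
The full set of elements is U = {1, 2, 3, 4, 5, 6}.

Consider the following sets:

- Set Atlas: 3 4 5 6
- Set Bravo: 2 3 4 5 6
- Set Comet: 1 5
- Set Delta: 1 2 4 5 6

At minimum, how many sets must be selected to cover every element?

2

Atlas and Delta cover everything between them: the union {1, 2, 3, 4, 5, 6} is all of U.
No single set has all 6 elements (the largest, Bravo, has 5), so 2 is optimal.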